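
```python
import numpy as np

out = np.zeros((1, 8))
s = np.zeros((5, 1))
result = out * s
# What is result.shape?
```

(5, 8)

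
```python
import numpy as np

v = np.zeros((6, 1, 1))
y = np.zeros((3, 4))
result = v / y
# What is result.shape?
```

(6, 3, 4)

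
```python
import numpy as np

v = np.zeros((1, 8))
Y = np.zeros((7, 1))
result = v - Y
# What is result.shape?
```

(7, 8)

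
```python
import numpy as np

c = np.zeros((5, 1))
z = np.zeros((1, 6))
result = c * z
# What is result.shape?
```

(5, 6)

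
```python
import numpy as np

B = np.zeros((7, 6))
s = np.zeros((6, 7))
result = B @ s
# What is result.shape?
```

(7, 7)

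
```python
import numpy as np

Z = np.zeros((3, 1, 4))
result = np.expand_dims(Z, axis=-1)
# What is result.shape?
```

(3, 1, 4, 1)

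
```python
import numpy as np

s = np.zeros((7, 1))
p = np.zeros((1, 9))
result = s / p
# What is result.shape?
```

(7, 9)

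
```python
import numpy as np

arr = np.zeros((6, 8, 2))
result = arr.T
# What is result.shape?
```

(2, 8, 6)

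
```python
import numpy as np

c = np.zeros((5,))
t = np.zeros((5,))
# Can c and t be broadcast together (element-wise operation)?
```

Yes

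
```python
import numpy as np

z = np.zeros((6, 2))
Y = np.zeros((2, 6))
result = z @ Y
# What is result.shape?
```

(6, 6)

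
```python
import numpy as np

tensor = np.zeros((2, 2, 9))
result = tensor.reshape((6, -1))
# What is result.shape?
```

(6, 6)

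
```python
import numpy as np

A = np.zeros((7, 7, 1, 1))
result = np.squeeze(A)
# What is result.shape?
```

(7, 7)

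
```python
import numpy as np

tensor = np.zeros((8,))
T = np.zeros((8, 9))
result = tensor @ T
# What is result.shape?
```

(9,)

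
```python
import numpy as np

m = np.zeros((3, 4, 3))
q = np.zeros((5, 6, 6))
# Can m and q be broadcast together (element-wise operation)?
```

No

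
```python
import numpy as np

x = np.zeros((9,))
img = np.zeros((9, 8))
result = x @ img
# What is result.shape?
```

(8,)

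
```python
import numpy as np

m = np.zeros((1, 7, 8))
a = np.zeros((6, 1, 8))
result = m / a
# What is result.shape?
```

(6, 7, 8)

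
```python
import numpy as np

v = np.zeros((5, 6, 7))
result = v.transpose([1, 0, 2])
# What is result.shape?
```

(6, 5, 7)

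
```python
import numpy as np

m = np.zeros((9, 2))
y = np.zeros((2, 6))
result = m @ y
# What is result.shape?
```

(9, 6)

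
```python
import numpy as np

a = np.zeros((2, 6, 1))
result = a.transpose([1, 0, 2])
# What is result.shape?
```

(6, 2, 1)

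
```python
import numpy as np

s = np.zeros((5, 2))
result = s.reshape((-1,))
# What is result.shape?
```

(10,)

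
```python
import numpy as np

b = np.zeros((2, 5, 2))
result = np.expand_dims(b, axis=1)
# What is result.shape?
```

(2, 1, 5, 2)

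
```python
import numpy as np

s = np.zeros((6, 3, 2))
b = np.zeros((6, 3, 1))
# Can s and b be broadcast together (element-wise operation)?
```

Yes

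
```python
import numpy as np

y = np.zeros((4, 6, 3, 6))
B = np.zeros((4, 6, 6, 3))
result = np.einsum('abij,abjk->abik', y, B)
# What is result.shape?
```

(4, 6, 3, 3)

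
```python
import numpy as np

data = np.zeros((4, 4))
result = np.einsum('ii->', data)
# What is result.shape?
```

()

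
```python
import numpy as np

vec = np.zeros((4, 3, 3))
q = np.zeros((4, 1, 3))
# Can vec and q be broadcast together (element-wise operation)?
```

Yes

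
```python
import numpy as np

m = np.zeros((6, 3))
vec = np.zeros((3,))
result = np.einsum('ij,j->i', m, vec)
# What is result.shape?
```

(6,)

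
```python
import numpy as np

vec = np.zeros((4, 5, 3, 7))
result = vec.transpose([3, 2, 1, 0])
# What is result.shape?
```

(7, 3, 5, 4)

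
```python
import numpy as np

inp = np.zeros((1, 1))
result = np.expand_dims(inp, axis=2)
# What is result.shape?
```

(1, 1, 1)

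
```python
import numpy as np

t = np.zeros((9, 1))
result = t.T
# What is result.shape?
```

(1, 9)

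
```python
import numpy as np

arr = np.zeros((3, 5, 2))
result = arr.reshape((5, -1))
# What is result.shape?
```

(5, 6)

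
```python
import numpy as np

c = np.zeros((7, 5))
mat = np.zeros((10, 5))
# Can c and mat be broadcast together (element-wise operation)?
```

No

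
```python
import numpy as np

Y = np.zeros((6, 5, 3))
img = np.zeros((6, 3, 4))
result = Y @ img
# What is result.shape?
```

(6, 5, 4)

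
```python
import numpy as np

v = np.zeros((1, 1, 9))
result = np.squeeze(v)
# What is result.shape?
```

(9,)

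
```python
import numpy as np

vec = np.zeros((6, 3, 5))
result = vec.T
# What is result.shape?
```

(5, 3, 6)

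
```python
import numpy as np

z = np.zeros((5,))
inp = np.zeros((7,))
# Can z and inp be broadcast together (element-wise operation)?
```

No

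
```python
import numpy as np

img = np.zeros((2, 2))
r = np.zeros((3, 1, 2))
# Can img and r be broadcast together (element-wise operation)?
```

Yes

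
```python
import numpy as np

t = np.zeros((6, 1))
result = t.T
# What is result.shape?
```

(1, 6)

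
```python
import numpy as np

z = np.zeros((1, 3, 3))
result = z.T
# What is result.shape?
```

(3, 3, 1)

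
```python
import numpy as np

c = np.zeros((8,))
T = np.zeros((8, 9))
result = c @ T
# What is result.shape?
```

(9,)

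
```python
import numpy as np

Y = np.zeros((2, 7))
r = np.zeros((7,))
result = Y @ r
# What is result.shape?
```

(2,)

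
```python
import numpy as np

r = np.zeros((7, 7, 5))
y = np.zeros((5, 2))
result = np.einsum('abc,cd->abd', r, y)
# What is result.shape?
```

(7, 7, 2)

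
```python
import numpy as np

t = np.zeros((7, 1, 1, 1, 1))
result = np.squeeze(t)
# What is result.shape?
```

(7,)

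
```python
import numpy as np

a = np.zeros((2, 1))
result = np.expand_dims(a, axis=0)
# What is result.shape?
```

(1, 2, 1)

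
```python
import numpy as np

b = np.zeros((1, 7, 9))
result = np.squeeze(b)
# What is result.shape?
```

(7, 9)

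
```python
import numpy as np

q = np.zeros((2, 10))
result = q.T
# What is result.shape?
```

(10, 2)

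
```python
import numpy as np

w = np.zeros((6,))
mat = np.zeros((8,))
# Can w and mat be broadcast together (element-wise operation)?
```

No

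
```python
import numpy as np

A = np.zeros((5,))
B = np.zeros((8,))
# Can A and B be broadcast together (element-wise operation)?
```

No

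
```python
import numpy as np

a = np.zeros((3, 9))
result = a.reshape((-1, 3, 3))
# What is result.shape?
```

(3, 3, 3)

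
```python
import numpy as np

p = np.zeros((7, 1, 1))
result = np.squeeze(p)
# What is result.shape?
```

(7,)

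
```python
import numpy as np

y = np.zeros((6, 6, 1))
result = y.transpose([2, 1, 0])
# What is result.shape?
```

(1, 6, 6)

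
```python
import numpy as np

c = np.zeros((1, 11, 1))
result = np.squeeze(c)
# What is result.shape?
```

(11,)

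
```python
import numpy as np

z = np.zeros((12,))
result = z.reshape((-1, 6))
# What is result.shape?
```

(2, 6)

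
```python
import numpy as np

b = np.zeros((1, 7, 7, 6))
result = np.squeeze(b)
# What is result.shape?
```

(7, 7, 6)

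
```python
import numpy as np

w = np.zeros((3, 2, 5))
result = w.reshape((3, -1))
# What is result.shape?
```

(3, 10)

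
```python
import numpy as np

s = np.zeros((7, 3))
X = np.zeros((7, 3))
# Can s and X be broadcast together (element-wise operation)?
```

Yes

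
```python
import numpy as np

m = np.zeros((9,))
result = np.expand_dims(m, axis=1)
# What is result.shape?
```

(9, 1)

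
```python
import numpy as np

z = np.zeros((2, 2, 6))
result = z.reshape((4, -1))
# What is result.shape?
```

(4, 6)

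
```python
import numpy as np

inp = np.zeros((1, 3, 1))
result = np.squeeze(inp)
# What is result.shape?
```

(3,)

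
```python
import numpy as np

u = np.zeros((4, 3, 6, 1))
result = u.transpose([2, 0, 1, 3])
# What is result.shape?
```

(6, 4, 3, 1)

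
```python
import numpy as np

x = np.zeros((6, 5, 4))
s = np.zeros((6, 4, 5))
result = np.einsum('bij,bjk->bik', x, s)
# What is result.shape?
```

(6, 5, 5)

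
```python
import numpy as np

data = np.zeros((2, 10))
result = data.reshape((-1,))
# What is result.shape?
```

(20,)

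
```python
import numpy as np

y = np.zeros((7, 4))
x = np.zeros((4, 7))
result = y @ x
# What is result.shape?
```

(7, 7)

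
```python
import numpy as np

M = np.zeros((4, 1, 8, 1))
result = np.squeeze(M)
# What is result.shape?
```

(4, 8)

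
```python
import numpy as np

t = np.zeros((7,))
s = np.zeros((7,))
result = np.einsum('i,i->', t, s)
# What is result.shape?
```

()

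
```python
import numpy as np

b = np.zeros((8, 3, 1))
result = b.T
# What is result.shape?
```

(1, 3, 8)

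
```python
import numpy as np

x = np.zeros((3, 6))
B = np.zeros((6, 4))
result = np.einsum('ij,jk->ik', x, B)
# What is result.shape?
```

(3, 4)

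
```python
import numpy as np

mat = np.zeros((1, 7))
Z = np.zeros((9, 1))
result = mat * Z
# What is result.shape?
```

(9, 7)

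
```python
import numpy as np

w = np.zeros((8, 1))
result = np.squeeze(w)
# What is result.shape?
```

(8,)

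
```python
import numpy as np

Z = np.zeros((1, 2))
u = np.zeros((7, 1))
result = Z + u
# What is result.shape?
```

(7, 2)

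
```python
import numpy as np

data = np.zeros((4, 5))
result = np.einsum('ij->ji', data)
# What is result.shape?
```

(5, 4)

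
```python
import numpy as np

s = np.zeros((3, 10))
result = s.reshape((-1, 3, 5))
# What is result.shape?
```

(2, 3, 5)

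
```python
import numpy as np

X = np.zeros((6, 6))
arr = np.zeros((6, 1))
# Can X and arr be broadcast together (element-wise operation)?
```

Yes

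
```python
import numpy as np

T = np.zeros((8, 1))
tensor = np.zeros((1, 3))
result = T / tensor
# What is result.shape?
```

(8, 3)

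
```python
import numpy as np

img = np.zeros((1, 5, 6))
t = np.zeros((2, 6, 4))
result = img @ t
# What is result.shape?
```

(2, 5, 4)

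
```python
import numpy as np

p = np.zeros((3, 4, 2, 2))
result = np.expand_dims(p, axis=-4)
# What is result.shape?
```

(3, 1, 4, 2, 2)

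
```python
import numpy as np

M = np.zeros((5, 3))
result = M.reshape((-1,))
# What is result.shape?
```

(15,)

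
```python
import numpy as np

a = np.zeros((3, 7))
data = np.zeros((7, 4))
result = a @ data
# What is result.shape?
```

(3, 4)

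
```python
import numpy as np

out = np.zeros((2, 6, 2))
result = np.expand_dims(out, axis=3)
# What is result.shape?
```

(2, 6, 2, 1)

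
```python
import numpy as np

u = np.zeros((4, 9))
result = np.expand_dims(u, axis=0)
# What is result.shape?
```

(1, 4, 9)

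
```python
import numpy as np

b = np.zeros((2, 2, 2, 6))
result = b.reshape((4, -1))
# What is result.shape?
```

(4, 12)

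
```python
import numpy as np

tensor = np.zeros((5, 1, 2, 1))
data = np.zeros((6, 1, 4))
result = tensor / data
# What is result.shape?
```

(5, 6, 2, 4)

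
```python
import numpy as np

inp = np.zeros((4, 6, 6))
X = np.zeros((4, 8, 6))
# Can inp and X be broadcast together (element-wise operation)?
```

No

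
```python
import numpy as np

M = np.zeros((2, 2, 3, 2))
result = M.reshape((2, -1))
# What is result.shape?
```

(2, 12)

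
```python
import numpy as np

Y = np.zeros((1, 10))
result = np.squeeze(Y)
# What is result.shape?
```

(10,)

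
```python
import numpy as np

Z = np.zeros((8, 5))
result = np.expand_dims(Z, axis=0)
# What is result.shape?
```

(1, 8, 5)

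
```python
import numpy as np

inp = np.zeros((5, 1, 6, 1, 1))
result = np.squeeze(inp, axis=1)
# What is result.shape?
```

(5, 6, 1, 1)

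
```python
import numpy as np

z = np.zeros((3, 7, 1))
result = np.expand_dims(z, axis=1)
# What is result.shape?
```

(3, 1, 7, 1)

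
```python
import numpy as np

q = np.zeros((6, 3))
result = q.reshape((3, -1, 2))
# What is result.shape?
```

(3, 3, 2)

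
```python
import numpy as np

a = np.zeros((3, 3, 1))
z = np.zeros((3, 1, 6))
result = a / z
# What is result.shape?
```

(3, 3, 6)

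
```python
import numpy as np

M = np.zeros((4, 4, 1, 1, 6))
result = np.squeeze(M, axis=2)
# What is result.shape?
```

(4, 4, 1, 6)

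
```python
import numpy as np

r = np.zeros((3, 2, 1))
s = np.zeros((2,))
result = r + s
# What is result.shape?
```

(3, 2, 2)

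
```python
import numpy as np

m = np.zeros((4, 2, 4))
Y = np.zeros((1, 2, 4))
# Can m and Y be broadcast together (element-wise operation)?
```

Yes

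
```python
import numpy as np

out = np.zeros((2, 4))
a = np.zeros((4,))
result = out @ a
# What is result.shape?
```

(2,)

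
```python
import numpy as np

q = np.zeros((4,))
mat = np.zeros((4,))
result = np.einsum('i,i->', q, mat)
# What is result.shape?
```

()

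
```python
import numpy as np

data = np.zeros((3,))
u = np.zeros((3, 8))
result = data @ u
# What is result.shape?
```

(8,)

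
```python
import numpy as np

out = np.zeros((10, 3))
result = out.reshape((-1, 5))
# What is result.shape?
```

(6, 5)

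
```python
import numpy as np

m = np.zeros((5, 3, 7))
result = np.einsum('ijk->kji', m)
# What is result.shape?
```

(7, 3, 5)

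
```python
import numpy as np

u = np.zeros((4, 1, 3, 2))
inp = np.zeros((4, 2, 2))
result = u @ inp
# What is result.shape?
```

(4, 4, 3, 2)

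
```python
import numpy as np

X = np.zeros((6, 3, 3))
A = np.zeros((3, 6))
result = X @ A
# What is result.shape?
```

(6, 3, 6)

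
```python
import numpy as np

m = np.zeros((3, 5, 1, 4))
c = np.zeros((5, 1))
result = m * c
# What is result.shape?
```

(3, 5, 5, 4)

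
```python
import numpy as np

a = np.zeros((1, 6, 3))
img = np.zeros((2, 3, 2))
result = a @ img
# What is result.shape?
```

(2, 6, 2)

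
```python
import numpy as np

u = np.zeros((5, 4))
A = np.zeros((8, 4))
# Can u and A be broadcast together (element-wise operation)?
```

No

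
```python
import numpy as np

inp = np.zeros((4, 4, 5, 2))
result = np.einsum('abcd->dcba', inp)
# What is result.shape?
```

(2, 5, 4, 4)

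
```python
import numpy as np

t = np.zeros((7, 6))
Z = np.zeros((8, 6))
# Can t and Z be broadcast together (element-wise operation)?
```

No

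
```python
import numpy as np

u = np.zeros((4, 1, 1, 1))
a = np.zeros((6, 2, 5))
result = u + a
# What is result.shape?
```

(4, 6, 2, 5)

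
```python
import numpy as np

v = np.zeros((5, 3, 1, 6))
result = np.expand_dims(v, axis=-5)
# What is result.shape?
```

(1, 5, 3, 1, 6)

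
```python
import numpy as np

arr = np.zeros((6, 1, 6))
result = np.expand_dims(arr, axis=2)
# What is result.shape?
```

(6, 1, 1, 6)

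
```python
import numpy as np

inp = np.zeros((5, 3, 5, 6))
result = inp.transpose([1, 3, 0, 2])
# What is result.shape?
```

(3, 6, 5, 5)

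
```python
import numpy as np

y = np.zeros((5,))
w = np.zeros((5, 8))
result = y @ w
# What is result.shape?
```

(8,)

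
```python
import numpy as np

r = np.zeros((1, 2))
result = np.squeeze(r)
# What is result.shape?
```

(2,)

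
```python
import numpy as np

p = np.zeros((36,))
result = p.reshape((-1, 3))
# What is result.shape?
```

(12, 3)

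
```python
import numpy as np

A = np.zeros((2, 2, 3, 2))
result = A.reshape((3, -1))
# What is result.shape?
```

(3, 8)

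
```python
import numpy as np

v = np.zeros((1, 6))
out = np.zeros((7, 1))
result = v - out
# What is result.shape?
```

(7, 6)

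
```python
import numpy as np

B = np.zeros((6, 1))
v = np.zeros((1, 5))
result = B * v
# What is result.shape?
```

(6, 5)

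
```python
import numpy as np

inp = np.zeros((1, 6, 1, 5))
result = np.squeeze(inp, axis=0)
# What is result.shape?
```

(6, 1, 5)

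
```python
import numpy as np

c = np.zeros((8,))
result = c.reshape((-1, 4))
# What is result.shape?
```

(2, 4)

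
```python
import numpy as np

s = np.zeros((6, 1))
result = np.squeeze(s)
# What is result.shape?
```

(6,)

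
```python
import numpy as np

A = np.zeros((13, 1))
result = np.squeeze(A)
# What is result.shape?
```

(13,)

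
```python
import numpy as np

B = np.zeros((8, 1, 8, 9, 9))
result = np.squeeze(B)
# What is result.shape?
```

(8, 8, 9, 9)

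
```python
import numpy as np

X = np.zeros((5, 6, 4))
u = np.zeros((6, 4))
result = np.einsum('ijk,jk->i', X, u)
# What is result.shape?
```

(5,)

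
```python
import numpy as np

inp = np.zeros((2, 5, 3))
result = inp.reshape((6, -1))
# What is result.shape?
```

(6, 5)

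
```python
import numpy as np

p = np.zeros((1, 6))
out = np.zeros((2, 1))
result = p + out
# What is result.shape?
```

(2, 6)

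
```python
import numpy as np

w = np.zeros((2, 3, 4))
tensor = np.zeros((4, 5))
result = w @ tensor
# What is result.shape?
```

(2, 3, 5)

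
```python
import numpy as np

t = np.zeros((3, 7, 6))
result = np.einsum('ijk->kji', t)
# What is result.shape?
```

(6, 7, 3)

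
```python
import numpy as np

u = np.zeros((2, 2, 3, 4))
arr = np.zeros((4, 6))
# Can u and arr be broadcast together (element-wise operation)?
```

No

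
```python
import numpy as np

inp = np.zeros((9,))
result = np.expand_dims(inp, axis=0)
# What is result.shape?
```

(1, 9)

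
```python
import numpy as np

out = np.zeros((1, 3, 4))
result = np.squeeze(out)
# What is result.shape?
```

(3, 4)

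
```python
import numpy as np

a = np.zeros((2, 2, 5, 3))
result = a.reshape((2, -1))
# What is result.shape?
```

(2, 30)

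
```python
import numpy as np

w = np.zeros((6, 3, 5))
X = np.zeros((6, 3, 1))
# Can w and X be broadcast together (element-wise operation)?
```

Yes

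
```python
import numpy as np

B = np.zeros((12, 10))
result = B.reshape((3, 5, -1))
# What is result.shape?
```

(3, 5, 8)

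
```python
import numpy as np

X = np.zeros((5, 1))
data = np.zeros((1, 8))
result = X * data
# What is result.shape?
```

(5, 8)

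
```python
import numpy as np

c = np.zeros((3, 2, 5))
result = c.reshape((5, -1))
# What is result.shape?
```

(5, 6)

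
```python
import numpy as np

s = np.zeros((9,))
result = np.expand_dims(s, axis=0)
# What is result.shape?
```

(1, 9)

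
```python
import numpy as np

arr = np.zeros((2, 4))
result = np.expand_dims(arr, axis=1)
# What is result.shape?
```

(2, 1, 4)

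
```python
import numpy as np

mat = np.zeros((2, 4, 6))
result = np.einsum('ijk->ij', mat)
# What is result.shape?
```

(2, 4)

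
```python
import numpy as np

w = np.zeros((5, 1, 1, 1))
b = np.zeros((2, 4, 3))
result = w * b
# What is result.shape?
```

(5, 2, 4, 3)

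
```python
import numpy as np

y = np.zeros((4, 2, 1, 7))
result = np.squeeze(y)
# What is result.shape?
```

(4, 2, 7)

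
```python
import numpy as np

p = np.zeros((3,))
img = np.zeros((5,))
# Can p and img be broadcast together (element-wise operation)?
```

No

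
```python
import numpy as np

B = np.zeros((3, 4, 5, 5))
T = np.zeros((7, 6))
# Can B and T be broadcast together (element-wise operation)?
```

No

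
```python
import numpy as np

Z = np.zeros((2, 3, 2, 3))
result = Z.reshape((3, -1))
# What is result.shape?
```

(3, 12)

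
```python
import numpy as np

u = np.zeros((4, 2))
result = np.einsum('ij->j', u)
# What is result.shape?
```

(2,)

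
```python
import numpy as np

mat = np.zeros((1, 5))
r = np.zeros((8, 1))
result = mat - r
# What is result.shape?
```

(8, 5)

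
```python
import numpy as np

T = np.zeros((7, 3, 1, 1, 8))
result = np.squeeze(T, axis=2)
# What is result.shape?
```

(7, 3, 1, 8)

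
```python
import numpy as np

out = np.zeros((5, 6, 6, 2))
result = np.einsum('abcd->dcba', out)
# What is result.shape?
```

(2, 6, 6, 5)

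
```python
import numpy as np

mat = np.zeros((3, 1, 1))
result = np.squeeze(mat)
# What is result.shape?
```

(3,)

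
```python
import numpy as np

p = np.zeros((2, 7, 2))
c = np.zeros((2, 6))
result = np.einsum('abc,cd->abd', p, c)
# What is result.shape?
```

(2, 7, 6)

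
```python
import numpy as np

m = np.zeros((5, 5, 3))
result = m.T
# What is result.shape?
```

(3, 5, 5)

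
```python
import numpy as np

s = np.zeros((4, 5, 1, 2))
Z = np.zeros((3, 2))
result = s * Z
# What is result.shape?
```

(4, 5, 3, 2)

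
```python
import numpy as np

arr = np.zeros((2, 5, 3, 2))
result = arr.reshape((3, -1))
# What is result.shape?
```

(3, 20)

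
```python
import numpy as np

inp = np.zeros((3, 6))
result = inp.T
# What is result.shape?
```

(6, 3)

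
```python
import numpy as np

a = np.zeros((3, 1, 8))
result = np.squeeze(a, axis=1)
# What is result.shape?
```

(3, 8)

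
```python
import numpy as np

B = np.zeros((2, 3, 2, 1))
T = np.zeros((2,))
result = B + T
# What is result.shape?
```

(2, 3, 2, 2)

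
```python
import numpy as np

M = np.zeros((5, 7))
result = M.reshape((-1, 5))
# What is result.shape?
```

(7, 5)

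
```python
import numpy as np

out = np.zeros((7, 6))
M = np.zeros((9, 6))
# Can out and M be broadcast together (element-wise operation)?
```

No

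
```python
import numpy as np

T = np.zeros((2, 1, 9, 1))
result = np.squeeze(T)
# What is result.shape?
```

(2, 9)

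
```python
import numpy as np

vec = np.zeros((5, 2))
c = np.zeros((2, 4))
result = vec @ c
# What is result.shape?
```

(5, 4)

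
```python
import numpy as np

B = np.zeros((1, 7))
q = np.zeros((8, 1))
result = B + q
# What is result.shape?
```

(8, 7)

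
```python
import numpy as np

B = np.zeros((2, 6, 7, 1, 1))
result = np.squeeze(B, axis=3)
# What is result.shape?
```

(2, 6, 7, 1)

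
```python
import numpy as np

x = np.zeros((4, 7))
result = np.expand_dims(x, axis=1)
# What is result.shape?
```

(4, 1, 7)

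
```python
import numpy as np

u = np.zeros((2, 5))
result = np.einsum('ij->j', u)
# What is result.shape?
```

(5,)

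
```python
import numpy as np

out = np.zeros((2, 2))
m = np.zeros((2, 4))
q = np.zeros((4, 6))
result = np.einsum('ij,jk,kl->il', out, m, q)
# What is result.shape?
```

(2, 6)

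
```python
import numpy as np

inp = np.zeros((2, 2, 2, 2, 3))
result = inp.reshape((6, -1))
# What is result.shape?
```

(6, 8)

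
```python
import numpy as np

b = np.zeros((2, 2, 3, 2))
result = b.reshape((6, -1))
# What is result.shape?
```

(6, 4)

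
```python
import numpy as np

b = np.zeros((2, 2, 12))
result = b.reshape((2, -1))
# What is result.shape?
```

(2, 24)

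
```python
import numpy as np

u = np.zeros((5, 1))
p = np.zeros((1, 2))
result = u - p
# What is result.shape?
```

(5, 2)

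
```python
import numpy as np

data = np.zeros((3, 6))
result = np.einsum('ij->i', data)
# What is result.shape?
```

(3,)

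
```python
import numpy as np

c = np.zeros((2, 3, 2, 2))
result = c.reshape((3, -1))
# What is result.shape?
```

(3, 8)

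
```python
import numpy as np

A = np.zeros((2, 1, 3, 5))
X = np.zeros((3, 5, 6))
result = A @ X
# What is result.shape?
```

(2, 3, 3, 6)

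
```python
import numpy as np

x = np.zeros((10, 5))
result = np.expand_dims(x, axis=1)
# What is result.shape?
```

(10, 1, 5)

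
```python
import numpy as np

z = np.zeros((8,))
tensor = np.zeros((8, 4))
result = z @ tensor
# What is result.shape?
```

(4,)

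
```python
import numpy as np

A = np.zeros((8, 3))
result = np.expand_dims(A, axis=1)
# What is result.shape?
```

(8, 1, 3)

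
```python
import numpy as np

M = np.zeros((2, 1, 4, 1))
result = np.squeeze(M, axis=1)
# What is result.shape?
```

(2, 4, 1)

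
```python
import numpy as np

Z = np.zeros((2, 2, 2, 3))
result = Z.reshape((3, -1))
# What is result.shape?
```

(3, 8)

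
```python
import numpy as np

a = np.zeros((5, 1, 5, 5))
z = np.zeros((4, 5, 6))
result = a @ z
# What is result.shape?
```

(5, 4, 5, 6)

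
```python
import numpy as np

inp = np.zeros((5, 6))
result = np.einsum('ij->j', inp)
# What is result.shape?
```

(6,)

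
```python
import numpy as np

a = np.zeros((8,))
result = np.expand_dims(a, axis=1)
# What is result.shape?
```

(8, 1)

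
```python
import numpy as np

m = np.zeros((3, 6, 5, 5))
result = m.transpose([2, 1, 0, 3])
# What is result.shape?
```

(5, 6, 3, 5)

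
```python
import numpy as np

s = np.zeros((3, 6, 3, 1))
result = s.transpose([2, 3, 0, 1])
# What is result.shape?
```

(3, 1, 3, 6)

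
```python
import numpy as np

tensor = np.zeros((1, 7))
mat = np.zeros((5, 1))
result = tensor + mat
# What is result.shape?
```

(5, 7)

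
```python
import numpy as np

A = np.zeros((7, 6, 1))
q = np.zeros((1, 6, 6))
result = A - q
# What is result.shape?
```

(7, 6, 6)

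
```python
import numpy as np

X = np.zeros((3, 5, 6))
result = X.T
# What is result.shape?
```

(6, 5, 3)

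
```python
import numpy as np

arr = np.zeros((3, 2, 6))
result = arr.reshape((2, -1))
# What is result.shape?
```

(2, 18)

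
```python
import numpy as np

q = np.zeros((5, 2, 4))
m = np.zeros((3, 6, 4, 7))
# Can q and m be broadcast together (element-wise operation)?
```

No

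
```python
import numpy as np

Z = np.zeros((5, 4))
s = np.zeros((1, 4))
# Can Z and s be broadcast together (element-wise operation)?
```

Yes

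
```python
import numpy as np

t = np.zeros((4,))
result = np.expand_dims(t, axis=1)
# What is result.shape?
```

(4, 1)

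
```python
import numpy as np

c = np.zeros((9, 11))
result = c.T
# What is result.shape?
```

(11, 9)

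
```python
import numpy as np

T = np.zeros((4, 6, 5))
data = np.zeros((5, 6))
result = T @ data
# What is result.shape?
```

(4, 6, 6)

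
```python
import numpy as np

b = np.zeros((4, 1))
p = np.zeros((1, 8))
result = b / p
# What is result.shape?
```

(4, 8)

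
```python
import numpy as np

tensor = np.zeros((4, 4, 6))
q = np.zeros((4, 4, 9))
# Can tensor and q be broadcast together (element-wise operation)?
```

No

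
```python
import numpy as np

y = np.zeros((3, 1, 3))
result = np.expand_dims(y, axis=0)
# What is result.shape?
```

(1, 3, 1, 3)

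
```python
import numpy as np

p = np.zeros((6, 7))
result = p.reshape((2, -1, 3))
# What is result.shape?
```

(2, 7, 3)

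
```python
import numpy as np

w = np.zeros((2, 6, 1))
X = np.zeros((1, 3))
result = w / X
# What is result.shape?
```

(2, 6, 3)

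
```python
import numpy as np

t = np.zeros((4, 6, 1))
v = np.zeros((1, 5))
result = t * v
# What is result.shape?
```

(4, 6, 5)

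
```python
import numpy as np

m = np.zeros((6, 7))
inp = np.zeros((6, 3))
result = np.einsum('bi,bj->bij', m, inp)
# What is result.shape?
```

(6, 7, 3)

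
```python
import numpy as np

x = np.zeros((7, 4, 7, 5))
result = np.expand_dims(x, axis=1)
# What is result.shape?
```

(7, 1, 4, 7, 5)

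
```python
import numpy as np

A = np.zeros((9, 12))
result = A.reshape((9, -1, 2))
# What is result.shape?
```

(9, 6, 2)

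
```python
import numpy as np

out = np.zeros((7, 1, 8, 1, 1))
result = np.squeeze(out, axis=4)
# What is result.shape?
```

(7, 1, 8, 1)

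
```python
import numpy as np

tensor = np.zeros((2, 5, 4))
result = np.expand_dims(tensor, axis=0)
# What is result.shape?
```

(1, 2, 5, 4)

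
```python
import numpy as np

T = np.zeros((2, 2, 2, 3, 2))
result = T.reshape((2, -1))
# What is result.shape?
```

(2, 24)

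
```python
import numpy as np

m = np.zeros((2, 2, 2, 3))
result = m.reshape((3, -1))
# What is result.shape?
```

(3, 8)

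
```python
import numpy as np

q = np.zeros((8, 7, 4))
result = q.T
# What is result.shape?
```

(4, 7, 8)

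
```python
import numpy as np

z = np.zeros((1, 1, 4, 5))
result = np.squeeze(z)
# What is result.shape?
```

(4, 5)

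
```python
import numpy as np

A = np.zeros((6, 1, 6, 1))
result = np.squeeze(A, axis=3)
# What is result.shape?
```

(6, 1, 6)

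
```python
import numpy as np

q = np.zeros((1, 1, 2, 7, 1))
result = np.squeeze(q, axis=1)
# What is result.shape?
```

(1, 2, 7, 1)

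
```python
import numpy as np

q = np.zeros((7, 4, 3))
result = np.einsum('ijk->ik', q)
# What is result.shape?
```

(7, 3)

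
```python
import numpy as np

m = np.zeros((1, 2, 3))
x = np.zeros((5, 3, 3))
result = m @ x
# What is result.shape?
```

(5, 2, 3)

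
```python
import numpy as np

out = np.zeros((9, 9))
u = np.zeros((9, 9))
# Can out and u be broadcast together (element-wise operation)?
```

Yes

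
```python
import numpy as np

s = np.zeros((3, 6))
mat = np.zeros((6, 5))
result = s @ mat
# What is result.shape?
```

(3, 5)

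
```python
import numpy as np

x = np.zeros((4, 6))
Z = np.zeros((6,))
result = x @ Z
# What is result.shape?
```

(4,)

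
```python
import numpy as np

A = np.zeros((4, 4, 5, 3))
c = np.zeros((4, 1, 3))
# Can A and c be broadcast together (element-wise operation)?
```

Yes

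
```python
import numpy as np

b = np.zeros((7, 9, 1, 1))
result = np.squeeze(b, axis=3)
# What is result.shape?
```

(7, 9, 1)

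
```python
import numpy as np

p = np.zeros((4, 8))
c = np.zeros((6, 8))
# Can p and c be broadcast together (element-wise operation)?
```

No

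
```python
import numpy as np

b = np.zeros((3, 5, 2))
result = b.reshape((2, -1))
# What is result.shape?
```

(2, 15)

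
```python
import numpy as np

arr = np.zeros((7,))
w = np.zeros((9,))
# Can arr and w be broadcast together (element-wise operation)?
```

No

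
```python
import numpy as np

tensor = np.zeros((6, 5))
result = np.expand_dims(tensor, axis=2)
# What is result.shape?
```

(6, 5, 1)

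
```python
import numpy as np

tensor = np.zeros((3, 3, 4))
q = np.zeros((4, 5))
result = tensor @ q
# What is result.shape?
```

(3, 3, 5)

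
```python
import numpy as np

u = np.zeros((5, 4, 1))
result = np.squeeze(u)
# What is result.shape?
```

(5, 4)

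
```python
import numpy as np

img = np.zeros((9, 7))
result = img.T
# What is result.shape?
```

(7, 9)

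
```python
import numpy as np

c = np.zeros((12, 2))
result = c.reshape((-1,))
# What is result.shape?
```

(24,)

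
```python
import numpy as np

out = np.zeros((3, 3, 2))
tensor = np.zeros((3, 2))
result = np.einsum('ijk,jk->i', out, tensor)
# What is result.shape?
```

(3,)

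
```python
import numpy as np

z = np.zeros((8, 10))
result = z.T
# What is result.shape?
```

(10, 8)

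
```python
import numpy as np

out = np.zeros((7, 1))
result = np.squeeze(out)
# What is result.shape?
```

(7,)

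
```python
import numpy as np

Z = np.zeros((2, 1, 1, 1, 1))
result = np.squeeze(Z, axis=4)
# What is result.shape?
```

(2, 1, 1, 1)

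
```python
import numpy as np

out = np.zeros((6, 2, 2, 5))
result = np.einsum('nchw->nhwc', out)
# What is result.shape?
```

(6, 2, 5, 2)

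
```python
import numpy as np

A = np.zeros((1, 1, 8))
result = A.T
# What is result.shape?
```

(8, 1, 1)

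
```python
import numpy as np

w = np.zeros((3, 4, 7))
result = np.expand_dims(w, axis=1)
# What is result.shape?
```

(3, 1, 4, 7)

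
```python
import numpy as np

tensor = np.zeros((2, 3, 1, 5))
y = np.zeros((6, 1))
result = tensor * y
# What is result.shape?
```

(2, 3, 6, 5)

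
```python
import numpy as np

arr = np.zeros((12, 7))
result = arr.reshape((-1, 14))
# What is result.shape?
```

(6, 14)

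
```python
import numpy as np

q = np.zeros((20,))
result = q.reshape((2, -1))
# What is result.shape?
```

(2, 10)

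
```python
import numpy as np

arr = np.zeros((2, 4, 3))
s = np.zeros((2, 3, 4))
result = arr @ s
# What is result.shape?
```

(2, 4, 4)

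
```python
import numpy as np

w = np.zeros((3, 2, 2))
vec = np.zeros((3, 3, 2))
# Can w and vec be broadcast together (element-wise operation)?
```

No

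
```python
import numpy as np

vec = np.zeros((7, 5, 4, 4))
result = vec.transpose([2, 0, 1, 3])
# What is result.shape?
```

(4, 7, 5, 4)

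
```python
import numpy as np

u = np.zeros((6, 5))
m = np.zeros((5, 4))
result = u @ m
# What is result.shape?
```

(6, 4)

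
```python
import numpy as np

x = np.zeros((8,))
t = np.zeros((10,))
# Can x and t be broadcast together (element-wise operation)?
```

No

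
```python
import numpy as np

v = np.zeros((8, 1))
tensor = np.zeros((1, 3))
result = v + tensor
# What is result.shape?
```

(8, 3)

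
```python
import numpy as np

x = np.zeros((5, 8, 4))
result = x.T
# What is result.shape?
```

(4, 8, 5)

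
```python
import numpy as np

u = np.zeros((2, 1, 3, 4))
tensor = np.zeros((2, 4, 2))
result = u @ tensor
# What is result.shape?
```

(2, 2, 3, 2)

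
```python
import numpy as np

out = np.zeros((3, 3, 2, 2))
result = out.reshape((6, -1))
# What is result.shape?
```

(6, 6)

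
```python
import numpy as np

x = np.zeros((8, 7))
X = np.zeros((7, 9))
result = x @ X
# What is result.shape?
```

(8, 9)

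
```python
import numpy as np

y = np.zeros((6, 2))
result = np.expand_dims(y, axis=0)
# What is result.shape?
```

(1, 6, 2)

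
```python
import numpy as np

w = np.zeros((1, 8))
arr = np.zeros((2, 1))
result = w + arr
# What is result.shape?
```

(2, 8)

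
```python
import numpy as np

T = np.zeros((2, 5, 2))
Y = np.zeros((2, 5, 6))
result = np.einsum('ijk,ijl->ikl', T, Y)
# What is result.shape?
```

(2, 2, 6)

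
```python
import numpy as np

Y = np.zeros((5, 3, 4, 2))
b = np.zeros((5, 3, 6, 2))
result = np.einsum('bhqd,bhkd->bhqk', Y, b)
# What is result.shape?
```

(5, 3, 4, 6)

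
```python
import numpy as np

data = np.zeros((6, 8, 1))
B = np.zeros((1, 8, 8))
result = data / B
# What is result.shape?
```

(6, 8, 8)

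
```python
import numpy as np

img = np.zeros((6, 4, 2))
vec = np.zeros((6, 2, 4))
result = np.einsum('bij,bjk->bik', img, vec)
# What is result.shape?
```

(6, 4, 4)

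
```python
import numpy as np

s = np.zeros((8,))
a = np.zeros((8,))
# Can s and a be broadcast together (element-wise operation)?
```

Yes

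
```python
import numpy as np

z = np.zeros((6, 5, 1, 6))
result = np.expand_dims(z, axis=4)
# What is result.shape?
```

(6, 5, 1, 6, 1)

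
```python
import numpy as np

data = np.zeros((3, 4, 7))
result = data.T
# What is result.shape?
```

(7, 4, 3)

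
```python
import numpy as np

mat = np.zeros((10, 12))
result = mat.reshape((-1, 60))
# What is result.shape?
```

(2, 60)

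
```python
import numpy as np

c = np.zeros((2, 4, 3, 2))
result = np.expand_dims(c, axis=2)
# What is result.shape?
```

(2, 4, 1, 3, 2)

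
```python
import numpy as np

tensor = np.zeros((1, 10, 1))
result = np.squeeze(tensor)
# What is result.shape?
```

(10,)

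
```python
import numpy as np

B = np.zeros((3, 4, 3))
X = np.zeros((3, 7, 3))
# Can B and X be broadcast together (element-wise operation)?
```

No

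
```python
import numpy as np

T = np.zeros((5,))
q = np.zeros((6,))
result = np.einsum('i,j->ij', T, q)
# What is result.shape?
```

(5, 6)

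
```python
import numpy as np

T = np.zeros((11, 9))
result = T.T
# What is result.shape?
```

(9, 11)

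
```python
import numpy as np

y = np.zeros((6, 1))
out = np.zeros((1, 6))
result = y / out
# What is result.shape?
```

(6, 6)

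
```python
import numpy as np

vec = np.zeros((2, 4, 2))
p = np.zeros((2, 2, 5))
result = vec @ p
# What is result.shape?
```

(2, 4, 5)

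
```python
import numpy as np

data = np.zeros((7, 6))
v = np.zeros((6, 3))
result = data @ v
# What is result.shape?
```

(7, 3)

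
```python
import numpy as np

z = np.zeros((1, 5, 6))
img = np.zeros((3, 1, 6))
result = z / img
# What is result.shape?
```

(3, 5, 6)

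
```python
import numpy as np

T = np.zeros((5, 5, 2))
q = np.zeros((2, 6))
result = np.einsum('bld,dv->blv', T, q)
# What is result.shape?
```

(5, 5, 6)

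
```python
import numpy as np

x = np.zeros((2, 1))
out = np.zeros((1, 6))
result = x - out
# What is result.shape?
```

(2, 6)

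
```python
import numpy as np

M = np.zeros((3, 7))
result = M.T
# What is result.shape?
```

(7, 3)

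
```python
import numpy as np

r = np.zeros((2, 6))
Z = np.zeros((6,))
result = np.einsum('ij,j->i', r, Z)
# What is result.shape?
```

(2,)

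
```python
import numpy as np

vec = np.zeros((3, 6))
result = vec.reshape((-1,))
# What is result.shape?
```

(18,)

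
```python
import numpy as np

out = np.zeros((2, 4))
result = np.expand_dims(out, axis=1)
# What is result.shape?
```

(2, 1, 4)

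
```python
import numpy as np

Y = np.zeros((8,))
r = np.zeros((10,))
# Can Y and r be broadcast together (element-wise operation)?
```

No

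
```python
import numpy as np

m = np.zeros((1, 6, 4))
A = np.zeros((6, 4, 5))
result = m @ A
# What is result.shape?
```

(6, 6, 5)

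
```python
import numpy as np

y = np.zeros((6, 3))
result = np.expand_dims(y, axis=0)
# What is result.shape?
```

(1, 6, 3)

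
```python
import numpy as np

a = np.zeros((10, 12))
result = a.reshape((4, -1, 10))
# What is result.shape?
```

(4, 3, 10)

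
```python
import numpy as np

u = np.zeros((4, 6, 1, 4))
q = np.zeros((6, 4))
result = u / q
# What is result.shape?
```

(4, 6, 6, 4)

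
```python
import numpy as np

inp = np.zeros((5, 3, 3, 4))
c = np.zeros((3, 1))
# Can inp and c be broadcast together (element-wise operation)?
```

Yes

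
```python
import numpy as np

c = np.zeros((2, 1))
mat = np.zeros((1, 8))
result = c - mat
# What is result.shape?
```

(2, 8)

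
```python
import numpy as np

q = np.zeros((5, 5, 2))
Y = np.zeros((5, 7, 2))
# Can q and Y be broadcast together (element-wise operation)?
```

No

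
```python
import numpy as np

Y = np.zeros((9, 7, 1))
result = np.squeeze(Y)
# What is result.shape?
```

(9, 7)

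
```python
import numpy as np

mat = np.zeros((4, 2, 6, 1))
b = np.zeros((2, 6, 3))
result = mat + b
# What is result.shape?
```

(4, 2, 6, 3)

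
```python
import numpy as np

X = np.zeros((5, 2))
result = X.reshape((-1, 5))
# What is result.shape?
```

(2, 5)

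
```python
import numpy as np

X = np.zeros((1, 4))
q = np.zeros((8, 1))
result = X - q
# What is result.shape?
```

(8, 4)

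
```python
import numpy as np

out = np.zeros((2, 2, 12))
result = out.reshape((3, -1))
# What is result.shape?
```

(3, 16)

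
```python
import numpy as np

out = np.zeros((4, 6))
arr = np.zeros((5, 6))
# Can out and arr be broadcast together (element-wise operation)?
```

No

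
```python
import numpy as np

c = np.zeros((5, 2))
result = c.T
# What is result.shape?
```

(2, 5)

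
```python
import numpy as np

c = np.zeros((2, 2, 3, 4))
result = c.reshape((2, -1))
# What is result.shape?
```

(2, 24)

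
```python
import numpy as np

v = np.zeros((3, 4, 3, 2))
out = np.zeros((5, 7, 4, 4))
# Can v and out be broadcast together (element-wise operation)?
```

No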